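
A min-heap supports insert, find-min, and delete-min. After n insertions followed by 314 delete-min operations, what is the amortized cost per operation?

Insert takes O(log n) worst case. Delete-min takes O(log n). Over a sequence of n inserts and 314 delete-mins, total cost is O((n + 314) log n). Amortized per operation: O(log n).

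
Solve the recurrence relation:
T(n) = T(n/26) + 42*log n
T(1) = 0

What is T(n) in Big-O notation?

Each of the log_26(n) levels adds O(log n). T(n) = O(log^2 n).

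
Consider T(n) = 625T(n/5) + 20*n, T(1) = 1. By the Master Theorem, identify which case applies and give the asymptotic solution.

a=625, b=5, f(n)=20*n.
log_5(625) = 4 > 1.
Since f(n) = O(n^1) is polynomially smaller than n^4, Case 1 applies.
T(n) = Theta(n^4).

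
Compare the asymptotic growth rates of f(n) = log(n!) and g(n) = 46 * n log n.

f(n) = log(n!) and g(n) = 46 * n log n are Theta of each other: Stirling: log(n!) = n log n - n + O(log n) = Theta(n log n); the constant 46 doesn't change the Theta class.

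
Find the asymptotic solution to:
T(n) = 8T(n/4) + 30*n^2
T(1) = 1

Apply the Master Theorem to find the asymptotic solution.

a=8, b=4, f(n)=30*n^2. log_4(8) = 1.5 < 2. Case 3: T(n) = O(n^2).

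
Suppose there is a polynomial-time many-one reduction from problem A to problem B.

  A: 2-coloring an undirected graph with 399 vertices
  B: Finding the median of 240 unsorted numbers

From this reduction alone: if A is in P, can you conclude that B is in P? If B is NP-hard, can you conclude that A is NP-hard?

A poly-time reduction A <=_p B transfers tractability DOWN (B easy => A easy) and hardness UP (A hard => B hard), not the reverse.
From A in P, the reduction alone does NOT give B in P: any problem in P trivially reduces to SAT, yet SAT is not known to be in P.
From B NP-hard, the reduction alone does NOT give A NP-hard: again, easy problems reduce to hard ones.
(Here in fact A is P and B is P.)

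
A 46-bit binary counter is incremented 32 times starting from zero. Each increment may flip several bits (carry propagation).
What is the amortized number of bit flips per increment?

Bit i flips on every 2^i-th increment, so over 32 increments bit i flips floor(32/2^i) times. Summing over i: total flips < 2 * 32. Amortized: < 2 = O(1) per increment.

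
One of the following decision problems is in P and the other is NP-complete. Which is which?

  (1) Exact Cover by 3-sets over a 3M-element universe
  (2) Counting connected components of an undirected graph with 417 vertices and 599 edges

(1) is NP-complete: one of Karp's 21 NP-complete problems.
(2) is P: BFS/DFS visits each vertex and edge once: O(V+E).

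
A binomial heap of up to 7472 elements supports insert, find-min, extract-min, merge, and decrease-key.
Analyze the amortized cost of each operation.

A binomial heap with n <= 7472 elements has at most floor(log_2 7472) + 1 = 13 trees. Using potential Phi = number of trees: Insert adds one tree, but cascading merges reduce count -- amortized O(1). Find-min reads the cached minimum pointer: O(1). Extract-min creates O(log n) new trees: O(log n). Merge combines tree lists: O(log n). Decrease-key sifts the element up its tree of height <= log n: O(log n).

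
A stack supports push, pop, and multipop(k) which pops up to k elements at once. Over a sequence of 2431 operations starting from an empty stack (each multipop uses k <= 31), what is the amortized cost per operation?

Each element is pushed exactly once and popped at most once (whether by pop or as part of a multipop). So the total number of individual pops over the whole sequence is at most the number of pushes, which is at most 2431. Total work <= 2 * 2431, hence O(1) amortized per operation.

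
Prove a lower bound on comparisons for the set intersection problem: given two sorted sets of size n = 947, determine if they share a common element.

For two sorted arrays of size n = 947, any correct algorithm must examine Omega(n) elements. If fewer are examined, an adversary places a common element in an unexamined gap. A merge-based scan achieves O(n), so the bound is tight.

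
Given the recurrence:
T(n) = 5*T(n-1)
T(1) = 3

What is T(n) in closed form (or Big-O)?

Each step multiplies by 5. T(n) = T(1)*5^(n-1) = 3*5^(n-1).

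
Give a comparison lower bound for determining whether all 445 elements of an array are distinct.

In the algebraic decision-tree model, the YES region for element distinctness on 445 elements has 445! connected components (one per ordering). Ben-Or's theorem then gives a lower bound of Omega(log(n!)) = Omega(n log n).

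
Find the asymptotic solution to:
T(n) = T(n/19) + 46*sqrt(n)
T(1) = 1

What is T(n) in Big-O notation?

Each level contributes sqrt(n/19^k). Geometric series with ratio 1/sqrt(19) < 1 sums to O(sqrt(n)).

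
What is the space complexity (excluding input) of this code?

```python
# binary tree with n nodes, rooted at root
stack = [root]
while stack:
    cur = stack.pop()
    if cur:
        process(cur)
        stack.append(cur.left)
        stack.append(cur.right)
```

Space complexity: O(n).
Auxiliary storage grows linearly with the input size n in the worst case.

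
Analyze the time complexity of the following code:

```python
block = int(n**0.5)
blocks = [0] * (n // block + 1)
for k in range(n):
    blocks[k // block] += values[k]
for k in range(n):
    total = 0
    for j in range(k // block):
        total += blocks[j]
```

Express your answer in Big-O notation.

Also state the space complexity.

Time complexity: O(n * sqrt(n)).
Space complexity: O(sqrt(n)).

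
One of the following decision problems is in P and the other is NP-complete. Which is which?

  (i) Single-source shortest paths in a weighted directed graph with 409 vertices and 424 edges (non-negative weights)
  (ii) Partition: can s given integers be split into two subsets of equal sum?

(i) is P: Dijkstra's algorithm runs in O((V+E) log V).
(ii) is NP-complete: Subset Sum reduces to it (one of Karp's 21 NP-complete problems).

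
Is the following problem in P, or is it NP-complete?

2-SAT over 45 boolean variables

This problem is in P: 2-SAT is solvable in linear time via implication-graph SCCs.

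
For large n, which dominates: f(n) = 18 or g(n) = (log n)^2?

g(n) = (log n)^2 grows faster: any unbounded function dominates a constant.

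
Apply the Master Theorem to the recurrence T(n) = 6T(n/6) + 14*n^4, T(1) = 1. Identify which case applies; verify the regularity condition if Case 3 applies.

a=6, b=6, f(n)=14*n^4.
log_6(6) = 1 < 4.
f(n) = Omega(n^(1+epsilon)) for some epsilon > 0, so Case 3 is the candidate.
Regularity: a*f(n/b) = 6*14*(n/6)^4 = (6/1296)*14*n^4 <= c*f(n) with c = 6/1296 < 1. Satisfied.
Case 3: T(n) = Theta(n^4).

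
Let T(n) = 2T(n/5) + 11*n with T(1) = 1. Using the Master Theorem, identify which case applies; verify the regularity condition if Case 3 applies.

a=2, b=5, f(n)=11*n.
log_5(2) = 0.4307 < 1.
f(n) = Omega(n^(0.4307+epsilon)) for some epsilon > 0, so Case 3 is the candidate.
Regularity: a*f(n/b) = 2*11*(n/5)^1 = (2/5)*11*n^1 <= c*f(n) with c = 2/5 < 1. Satisfied.
Case 3: T(n) = Theta(n).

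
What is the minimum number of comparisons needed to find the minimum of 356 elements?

Finding the minimum requires 355 comparisons, identical reasoning to finding the maximum. Each comparison eliminates one candidate.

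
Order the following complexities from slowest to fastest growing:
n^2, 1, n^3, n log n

Ordered by growth rate: 1 < n log n < n^2 < n^3.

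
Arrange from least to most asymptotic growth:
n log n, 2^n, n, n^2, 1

Ordered by growth rate: 1 < n < n log n < n^2 < 2^n.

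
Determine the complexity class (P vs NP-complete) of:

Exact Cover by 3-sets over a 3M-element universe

This problem is NP-complete: one of Karp's 21 NP-complete problems.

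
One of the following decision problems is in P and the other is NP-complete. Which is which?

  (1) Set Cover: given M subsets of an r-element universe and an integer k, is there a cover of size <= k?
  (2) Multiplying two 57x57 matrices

(1) is NP-complete: one of Karp's 21 NP-complete problems (with k part of the input).
(2) is P: the schoolbook algorithm runs in O(n^3).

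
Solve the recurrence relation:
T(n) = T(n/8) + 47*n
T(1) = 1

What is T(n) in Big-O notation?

Geometric series: 47*n*(1 + 1/8 + 1/8^2 + ...) = O(n). T(n) = O(n).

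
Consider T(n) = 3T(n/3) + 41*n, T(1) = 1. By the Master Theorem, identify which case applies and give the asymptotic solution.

a=3, b=3, f(n)=41*n.
log_3(3) = 1, so n^(log_b(a)) = n.
f(n) = Theta(n), so Case 2 applies.
T(n) = Theta(n log n).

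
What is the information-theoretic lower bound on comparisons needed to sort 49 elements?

There are 49! = 608281864034267560872252163321295376887552831379210240000000000 possible orderings. Each comparison gives 1 bit. We need at least ceil(log_2(608281864034267560872252163321295376887552831379210240000000000)) = 209 comparisons.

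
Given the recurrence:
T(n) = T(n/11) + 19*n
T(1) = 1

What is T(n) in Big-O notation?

Geometric series: 19*n*(1 + 1/11 + 1/11^2 + ...) = O(n). T(n) = O(n).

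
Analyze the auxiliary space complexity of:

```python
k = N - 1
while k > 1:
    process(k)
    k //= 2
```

Space complexity: O(1).
Only a constant amount of auxiliary storage is used; nothing grows with n.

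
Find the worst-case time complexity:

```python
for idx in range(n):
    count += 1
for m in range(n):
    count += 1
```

Time complexity: O(n).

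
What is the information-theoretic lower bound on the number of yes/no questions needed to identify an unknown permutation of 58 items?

There are 58! = 2350561331282878571829474910515074683828862318181142924420699914240000000000000 permutations. Each yes/no question gives at most 1 bit, so at least ceil(log_2(2350561331282878571829474910515074683828862318181142924420699914240000000000000)) = 261 questions are needed.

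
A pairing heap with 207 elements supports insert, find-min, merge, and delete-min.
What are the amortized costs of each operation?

Pairing heaps are self-adjusting heap-ordered trees. Insert and merge link two roots: O(1). Find-min reads the root: O(1). Delete-min removes the root, then pairs children in two passes; amortized cost is O(log 207) = O(log n).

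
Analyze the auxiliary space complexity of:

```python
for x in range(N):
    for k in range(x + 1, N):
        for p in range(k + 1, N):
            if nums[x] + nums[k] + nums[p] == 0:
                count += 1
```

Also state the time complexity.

Space complexity: O(1).
Only a constant amount of auxiliary storage is used; nothing grows with n.
Time complexity: O(n^3).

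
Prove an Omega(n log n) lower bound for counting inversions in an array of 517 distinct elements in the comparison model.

Decision-tree argument: at any leaf, the comparisons made (with transitivity) must totally order all 517 elements -- otherwise some pair (i,j) is unordered, and an adversary can present two inputs agreeing on every comparison made but with that pair flipped, changing the inversion count by 1, so the leaf's output is wrong on one of them. Hence the tree has >= 517! leaves and height >= log_2(517!) = Omega(n log n). Modified merge sort achieves O(n log n).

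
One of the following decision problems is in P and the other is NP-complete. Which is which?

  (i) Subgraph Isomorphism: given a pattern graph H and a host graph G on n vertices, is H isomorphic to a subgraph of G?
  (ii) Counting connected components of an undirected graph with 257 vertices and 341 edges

(i) is NP-complete: generalizes Clique and Hamiltonian Path (pattern size is part of the input).
(ii) is P: BFS/DFS visits each vertex and edge once: O(V+E).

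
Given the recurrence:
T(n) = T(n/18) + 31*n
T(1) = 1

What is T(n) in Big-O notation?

Geometric series: 31*n*(1 + 1/18 + 1/18^2 + ...) = O(n). T(n) = O(n).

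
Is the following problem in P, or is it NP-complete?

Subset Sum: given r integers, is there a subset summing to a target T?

This problem is NP-complete: one of Karp's 21 NP-complete problems.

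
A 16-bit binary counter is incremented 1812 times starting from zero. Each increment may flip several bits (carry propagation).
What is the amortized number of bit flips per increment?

Bit i flips on every 2^i-th increment, so over 1812 increments bit i flips floor(1812/2^i) times. Summing over i: total flips < 2 * 1812. Amortized: < 2 = O(1) per increment.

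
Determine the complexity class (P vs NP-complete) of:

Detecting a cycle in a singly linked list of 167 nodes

This problem is in P: Floyd's tortoise-and-hare runs in O(n) time, O(1) space.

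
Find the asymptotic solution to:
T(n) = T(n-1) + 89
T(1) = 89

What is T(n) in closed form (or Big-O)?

Unrolling: T(n) = T(n-1) + 89 = T(n-2) + 2*89 = ... = T(1) + (n-1)*89 = 89 + (n-1)*89 = 89n.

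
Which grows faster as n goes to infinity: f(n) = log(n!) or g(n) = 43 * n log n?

f(n) = log(n!) and g(n) = 43 * n log n are Theta of each other: Stirling: log(n!) = n log n - n + O(log n) = Theta(n log n); the constant 43 doesn't change the Theta class.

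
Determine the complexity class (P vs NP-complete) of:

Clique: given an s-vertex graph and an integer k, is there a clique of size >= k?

This problem is NP-complete: complement of Independent Set / Vertex Cover (with k part of the input).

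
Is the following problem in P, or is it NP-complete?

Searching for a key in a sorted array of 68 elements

This problem is in P: binary search runs in O(log n).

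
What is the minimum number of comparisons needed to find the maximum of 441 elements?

Finding the maximum requires 440 comparisons. Each comparison eliminates exactly one candidate. With 441 candidates, we need 440 eliminations.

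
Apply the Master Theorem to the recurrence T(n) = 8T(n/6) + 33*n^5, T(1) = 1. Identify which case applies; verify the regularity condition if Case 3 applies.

a=8, b=6, f(n)=33*n^5.
log_6(8) = 1.161 < 5.
f(n) = Omega(n^(1.161+epsilon)) for some epsilon > 0, so Case 3 is the candidate.
Regularity: a*f(n/b) = 8*33*(n/6)^5 = (8/7776)*33*n^5 <= c*f(n) with c = 8/7776 < 1. Satisfied.
Case 3: T(n) = Theta(n^5).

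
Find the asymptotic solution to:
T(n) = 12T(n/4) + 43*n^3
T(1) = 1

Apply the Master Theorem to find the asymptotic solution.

a=12, b=4, f(n)=43*n^3. log_4(12) = 1.792 < 3. Case 3: T(n) = O(n^3).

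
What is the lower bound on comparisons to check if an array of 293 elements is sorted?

To verify 293 elements are sorted, we must compare each consecutive pair. Skipping any pair allows an adversary to swap them. Therefore 292 comparisons are necessary and sufficient.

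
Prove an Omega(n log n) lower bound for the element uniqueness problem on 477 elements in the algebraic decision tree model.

In the algebraic decision tree model, element uniqueness on 477 elements is equivalent to determining which cell of an arrangement of C(477,2) = 113526 hyperplanes x_i = x_j contains the input point. Ben-Or's theorem shows this requires Omega(n log n).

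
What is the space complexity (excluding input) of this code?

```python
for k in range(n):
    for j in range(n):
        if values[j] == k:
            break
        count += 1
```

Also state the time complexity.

Space complexity: O(1).
Only a constant amount of auxiliary storage is used; nothing grows with n.
Time complexity: O(n^2).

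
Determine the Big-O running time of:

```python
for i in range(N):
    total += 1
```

Time complexity: O(n).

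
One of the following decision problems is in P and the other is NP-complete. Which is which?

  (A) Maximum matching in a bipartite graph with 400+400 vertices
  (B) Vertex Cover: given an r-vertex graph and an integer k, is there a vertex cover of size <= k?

(A) is P: Hopcroft-Karp runs in O(E sqrt(V)).
(B) is NP-complete: one of Karp's 21 NP-complete problems (with k part of the input; for any fixed constant k it is in P).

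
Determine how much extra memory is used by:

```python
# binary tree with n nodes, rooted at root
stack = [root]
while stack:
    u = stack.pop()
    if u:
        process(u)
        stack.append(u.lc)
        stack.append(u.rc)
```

Space complexity: O(n).
Auxiliary storage grows linearly with the input size n in the worst case.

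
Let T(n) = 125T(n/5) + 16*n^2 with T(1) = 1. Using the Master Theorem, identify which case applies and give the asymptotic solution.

a=125, b=5, f(n)=16*n^2.
log_5(125) = 3 > 2.
Since f(n) = O(n^2) is polynomially smaller than n^3, Case 1 applies.
T(n) = Theta(n^3).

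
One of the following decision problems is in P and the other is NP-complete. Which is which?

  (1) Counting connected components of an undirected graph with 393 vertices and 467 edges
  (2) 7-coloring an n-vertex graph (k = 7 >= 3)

(1) is P: BFS/DFS visits each vertex and edge once: O(V+E).
(2) is NP-complete: graph k-coloring for k>=3 is NP-complete by reduction from 3-SAT.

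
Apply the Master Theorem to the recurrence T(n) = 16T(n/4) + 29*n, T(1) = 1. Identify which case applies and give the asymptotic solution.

a=16, b=4, f(n)=29*n.
log_4(16) = 2 > 1.
Since f(n) = O(n^1) is polynomially smaller than n^2, Case 1 applies.
T(n) = Theta(n^2).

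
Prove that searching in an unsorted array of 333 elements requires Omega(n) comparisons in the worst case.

An adversary can always place the target in the last position checked. Until all 333 positions are examined, the target might be in any unchecked position. Therefore 333 comparisons are necessary.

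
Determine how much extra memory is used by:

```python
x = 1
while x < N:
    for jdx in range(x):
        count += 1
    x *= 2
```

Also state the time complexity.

Space complexity: O(1).
Only a constant amount of auxiliary storage is used; nothing grows with n.
Time complexity: O(n).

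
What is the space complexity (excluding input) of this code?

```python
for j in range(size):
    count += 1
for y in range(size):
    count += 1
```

Space complexity: O(1).
Only a constant amount of auxiliary storage is used; nothing grows with n.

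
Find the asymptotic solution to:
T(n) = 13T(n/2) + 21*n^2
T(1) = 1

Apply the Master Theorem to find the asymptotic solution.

a=13, b=2, f(n)=21*n^2. log_2(13) = 3.7. Case 1 of Master Theorem: T(n) = O(n^3.7).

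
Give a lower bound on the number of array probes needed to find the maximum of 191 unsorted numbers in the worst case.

Adversary: any unprobed cell could hold a value larger than everything seen so far. If fewer than 191 cells are probed, the adversary places the max in an unprobed cell. So all 191 cells must be examined; together with 191-1 comparisons this is tight.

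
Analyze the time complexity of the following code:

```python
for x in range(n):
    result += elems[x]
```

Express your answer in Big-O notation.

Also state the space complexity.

Time complexity: O(n).
Space complexity: O(1).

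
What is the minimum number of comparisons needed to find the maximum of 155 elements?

Finding the maximum requires 154 comparisons. Each comparison eliminates exactly one candidate. With 155 candidates, we need 154 eliminations.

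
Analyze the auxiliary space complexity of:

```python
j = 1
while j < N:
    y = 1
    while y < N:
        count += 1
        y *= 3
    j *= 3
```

Space complexity: O(1).
Only a constant amount of auxiliary storage is used; nothing grows with n.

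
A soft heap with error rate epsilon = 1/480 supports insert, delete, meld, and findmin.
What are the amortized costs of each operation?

Soft heaps (Chazelle) allow up to an epsilon = 1/480 fraction of elements to have corrupted (raised) keys. Insert is O(log(1/epsilon)) = O(log 480) amortized -- the structure maintains heap-ordered binary trees of rank bounded by O(log(1/epsilon)). Meld concatenates root lists: O(1) amortized. Delete and findmin are O(1) amortized.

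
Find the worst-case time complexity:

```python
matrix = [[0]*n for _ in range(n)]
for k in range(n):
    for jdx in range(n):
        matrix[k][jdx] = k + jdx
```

Time complexity: O(n^2).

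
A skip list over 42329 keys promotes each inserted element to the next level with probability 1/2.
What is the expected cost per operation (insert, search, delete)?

Expected number of levels is O(log_2(42329)) = O(log n). A search visits O(1) expected nodes per level over O(log n) levels. Insert/delete are a search plus O(1) pointer updates per level. Expected O(log n) per operation.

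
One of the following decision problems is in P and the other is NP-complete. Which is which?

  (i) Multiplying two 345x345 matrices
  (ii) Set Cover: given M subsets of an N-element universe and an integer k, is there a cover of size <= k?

(i) is P: the schoolbook algorithm runs in O(n^3).
(ii) is NP-complete: one of Karp's 21 NP-complete problems (with k part of the input).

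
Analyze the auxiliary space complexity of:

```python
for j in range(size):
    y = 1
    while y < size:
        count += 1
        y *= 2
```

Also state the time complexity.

Space complexity: O(1).
Only a constant amount of auxiliary storage is used; nothing grows with n.
Time complexity: O(n log n).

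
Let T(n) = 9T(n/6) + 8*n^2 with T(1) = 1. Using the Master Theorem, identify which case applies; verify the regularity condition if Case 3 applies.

a=9, b=6, f(n)=8*n^2.
log_6(9) = 1.226 < 2.
f(n) = Omega(n^(1.226+epsilon)) for some epsilon > 0, so Case 3 is the candidate.
Regularity: a*f(n/b) = 9*8*(n/6)^2 = (9/36)*8*n^2 <= c*f(n) with c = 9/36 < 1. Satisfied.
Case 3: T(n) = Theta(n^2).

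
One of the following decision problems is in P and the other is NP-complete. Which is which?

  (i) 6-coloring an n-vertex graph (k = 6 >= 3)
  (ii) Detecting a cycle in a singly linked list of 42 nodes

(i) is NP-complete: graph k-coloring for k>=3 is NP-complete by reduction from 3-SAT.
(ii) is P: Floyd's tortoise-and-hare runs in O(n) time, O(1) space.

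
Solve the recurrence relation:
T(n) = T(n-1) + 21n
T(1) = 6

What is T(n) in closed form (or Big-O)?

Unrolling: T(n) = 6 + 21*(2 + 3 + ... + n) = 6 + 21*(n(n+1)/2 - 1) = O(n^2).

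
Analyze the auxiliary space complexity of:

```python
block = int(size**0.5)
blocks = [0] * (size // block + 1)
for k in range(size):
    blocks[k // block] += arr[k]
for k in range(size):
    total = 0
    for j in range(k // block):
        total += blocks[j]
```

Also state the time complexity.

Space complexity: O(sqrt(n)).
Storage scales with sqrt(n).
Time complexity: O(n * sqrt(n)).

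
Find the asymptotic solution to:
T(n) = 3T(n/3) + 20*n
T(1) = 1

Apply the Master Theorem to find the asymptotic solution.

a=3, b=3, f(n)=20*n. log_3(3) = 1. Case 2: T(n) = O(n log n).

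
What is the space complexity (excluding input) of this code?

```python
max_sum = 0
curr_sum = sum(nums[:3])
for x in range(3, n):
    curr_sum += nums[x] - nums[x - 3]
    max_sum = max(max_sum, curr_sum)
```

Space complexity: O(1).
Only a constant amount of auxiliary storage is used; nothing grows with n.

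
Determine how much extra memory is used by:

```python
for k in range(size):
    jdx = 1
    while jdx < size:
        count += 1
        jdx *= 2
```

Space complexity: O(1).
Only a constant amount of auxiliary storage is used; nothing grows with n.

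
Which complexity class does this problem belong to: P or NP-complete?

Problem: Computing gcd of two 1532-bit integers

This problem is in P: the Euclidean algorithm runs in polynomial time in the bit-length.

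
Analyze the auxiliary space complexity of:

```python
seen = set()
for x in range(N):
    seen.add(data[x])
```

Space complexity: O(n).
Auxiliary storage grows linearly with the input size n in the worst case.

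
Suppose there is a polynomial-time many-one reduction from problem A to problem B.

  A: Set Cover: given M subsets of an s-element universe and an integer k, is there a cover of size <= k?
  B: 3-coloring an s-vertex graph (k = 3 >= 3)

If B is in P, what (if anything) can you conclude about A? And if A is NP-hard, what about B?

A poly-time reduction A <=_p B means any A-instance can be transformed to a B-instance in poly time.
If B is in P: compose the reduction with B's poly-time algorithm to solve A in poly time, so A is in P.
If A is NP-hard: every NP problem reduces to A, which reduces to B; composing reductions, every NP problem reduces to B, so B is NP-hard.
(Here in fact A is NP-complete and B is NP-complete.)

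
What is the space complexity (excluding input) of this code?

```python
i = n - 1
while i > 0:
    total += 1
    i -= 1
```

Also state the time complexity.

Space complexity: O(1).
Only a constant amount of auxiliary storage is used; nothing grows with n.
Time complexity: O(n).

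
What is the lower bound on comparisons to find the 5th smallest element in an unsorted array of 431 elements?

Finding the 5th smallest of 431 elements requires Omega(n) comparisons. Every element must participate in at least one comparison; otherwise it could be the 5th smallest.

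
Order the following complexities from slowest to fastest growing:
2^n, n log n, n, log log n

Ordered by growth rate: log log n < n < n log n < 2^n.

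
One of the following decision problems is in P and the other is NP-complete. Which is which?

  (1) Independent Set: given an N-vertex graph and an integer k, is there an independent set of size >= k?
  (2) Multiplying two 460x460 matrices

(1) is NP-complete: complement of Clique (with k part of the input).
(2) is P: the schoolbook algorithm runs in O(n^3).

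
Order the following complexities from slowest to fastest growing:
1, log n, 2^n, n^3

Ordered by growth rate: 1 < log n < n^3 < 2^n.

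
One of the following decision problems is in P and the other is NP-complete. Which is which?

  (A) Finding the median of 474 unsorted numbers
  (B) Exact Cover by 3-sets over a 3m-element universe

(A) is P: linear-time selection (median-of-medians) runs in O(n).
(B) is NP-complete: one of Karp's 21 NP-complete problems.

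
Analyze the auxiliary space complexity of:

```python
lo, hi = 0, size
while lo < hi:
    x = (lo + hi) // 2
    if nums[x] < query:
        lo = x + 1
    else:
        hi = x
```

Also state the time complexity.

Space complexity: O(1).
Only a constant amount of auxiliary storage is used; nothing grows with n.
Time complexity: O(log n).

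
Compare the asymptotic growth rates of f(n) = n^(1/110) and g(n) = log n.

f(n) = n^(1/110) grows faster: any positive power of n dominates log n.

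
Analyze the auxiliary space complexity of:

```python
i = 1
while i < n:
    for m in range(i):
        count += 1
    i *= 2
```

Space complexity: O(1).
Only a constant amount of auxiliary storage is used; nothing grows with n.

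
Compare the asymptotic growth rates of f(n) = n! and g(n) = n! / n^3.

f(n) = n! grows faster: the ratio n!/(n!/n^3) = n^3 -> infinity.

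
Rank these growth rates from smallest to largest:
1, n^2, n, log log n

Ordered by growth rate: 1 < log log n < n < n^2.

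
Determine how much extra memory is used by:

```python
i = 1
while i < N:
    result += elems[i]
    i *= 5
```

Space complexity: O(1).
Only a constant amount of auxiliary storage is used; nothing grows with n.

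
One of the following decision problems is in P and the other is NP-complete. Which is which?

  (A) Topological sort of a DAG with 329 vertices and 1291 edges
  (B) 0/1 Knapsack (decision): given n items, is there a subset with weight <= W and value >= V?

(A) is P: DFS-based topological sort runs in O(V+E).
(B) is NP-complete: reduces from Subset Sum.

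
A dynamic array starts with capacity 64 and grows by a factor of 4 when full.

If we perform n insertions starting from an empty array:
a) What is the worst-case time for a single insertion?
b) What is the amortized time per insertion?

(a) Worst-case single insertion: O(n) -- when the array is full at capacity c, the resize copies all c elements, and c can be Theta(n).
(b) Resizes happen at sizes 64, 256, 1024, ... Total copy cost for n insertions: 64 + 256 + ... = O(n) (geometric series with ratio 1/4). Amortized cost per insertion: O(n)/n = O(1).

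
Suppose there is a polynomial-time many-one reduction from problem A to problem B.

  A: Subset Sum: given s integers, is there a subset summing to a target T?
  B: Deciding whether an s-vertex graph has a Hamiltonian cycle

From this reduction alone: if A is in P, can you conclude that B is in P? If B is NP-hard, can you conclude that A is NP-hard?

A poly-time reduction A <=_p B transfers tractability DOWN (B easy => A easy) and hardness UP (A hard => B hard), not the reverse.
From A in P, the reduction alone does NOT give B in P: any problem in P trivially reduces to SAT, yet SAT is not known to be in P.
From B NP-hard, the reduction alone does NOT give A NP-hard: again, easy problems reduce to hard ones.
(Here in fact A is NP-complete and B is NP-complete.)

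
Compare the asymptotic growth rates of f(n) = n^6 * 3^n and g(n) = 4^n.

g(n) = 4^n grows faster: 4^n / (n^6 3^n) = (4/3)^n / n^6 -> infinity since 4/3 > 1.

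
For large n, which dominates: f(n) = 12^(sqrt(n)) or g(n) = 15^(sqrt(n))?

g(n) = 15^(sqrt(n)) grows faster: ratio is (15/12)^(sqrt(n)) -> infinity since 15/12 > 1.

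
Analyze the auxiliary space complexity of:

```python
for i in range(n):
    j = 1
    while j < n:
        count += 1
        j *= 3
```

Space complexity: O(1).
Only a constant amount of auxiliary storage is used; nothing grows with n.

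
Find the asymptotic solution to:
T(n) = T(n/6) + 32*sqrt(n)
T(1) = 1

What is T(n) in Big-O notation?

Each level contributes sqrt(n/6^k). Geometric series with ratio 1/sqrt(6) < 1 sums to O(sqrt(n)).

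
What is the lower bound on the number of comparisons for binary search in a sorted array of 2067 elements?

With 2067 possible positions, we need at least ceil(log_2(2067)) = 12 comparisons. Each comparison splits the remaining candidates by at most half.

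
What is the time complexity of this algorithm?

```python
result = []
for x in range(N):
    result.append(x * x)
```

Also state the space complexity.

Time complexity: O(n).
Space complexity: O(n).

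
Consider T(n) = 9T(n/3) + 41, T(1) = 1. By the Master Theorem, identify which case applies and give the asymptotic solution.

a=9, b=3, f(n)=41.
log_3(9) = 2 > 0.
Since f(n) = O(n^0) is polynomially smaller than n^2, Case 1 applies.
T(n) = Theta(n^2).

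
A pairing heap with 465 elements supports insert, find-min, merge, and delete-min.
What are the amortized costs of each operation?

Pairing heaps are self-adjusting heap-ordered trees. Insert and merge link two roots: O(1). Find-min reads the root: O(1). Delete-min removes the root, then pairs children in two passes; amortized cost is O(log 465) = O(log n).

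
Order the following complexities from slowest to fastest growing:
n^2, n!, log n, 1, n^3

Ordered by growth rate: 1 < log n < n^2 < n^3 < n!.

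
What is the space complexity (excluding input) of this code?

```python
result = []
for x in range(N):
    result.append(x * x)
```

Space complexity: O(n).
Auxiliary storage grows linearly with the input size n in the worst case.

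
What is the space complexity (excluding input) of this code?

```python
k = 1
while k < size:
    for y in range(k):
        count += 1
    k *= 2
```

Space complexity: O(1).
Only a constant amount of auxiliary storage is used; nothing grows with n.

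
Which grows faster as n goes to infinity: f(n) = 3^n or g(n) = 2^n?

f(n) = 3^n grows faster: (3/2)^n -> infinity since 3/2 > 1.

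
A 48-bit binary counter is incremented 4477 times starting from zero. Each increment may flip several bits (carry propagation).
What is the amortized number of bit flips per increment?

Bit i flips on every 2^i-th increment, so over 4477 increments bit i flips floor(4477/2^i) times. Summing over i: total flips < 2 * 4477. Amortized: < 2 = O(1) per increment.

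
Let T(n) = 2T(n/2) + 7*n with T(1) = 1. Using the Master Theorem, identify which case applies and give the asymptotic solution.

a=2, b=2, f(n)=7*n.
log_2(2) = 1, so n^(log_b(a)) = n.
f(n) = Theta(n), so Case 2 applies.
T(n) = Theta(n log n).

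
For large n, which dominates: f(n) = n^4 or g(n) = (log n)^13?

f(n) = n^4 grows faster: any positive polynomial dominates any polylog.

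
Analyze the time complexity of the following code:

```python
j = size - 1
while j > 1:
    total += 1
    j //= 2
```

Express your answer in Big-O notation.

Time complexity: O(log n).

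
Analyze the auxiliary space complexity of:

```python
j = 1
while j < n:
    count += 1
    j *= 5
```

Space complexity: O(1).
Only a constant amount of auxiliary storage is used; nothing grows with n.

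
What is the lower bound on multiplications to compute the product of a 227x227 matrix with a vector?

A 227x227 matrix-vector product has 227 inner products of length 227. Output depends on all 227^2 = 51529 matrix entries. At least 51529 multiplications needed.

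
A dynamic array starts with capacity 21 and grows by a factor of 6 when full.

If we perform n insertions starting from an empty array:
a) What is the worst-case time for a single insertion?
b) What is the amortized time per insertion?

(a) Worst-case single insertion: O(n) -- when the array is full at capacity c, the resize copies all c elements, and c can be Theta(n).
(b) Resizes happen at sizes 21, 126, 756, ... Total copy cost for n insertions: 21 + 126 + ... = O(n) (geometric series with ratio 1/6). Amortized cost per insertion: O(n)/n = O(1).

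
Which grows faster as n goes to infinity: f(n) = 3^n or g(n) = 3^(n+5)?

f(n) = 3^n and g(n) = 3^(n+5) are Theta of each other: 3^(n+5) = 3^5 * 3^n = Theta(3^n).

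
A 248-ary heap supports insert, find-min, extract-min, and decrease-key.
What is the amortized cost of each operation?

The 248-ary heap has height O(log_248 n). Insert sifts up: O(log_248 n). Find-min reads the root: O(1). Extract-min sifts down comparing 248 children per level: O(248 * log_248 n). Decrease-key sifts up: O(log_248 n).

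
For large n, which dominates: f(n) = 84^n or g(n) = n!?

g(n) = n! grows faster: n!/84^n -> infinity by Stirling.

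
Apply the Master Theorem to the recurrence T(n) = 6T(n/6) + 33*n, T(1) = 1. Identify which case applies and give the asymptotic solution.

a=6, b=6, f(n)=33*n.
log_6(6) = 1, so n^(log_b(a)) = n.
f(n) = Theta(n), so Case 2 applies.
T(n) = Theta(n log n).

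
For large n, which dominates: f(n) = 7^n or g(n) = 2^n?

f(n) = 7^n grows faster: (7/2)^n -> infinity since 7/2 > 1.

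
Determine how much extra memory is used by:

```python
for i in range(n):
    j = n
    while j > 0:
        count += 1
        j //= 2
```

Space complexity: O(1).
Only a constant amount of auxiliary storage is used; nothing grows with n.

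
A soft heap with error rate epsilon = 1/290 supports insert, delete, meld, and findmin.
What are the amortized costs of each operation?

Soft heaps (Chazelle) allow up to an epsilon = 1/290 fraction of elements to have corrupted (raised) keys. Insert is O(log(1/epsilon)) = O(log 290) amortized -- the structure maintains heap-ordered binary trees of rank bounded by O(log(1/epsilon)). Meld concatenates root lists: O(1) amortized. Delete and findmin are O(1) amortized.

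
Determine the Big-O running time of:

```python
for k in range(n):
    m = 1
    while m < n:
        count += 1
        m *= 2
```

Time complexity: O(n log n).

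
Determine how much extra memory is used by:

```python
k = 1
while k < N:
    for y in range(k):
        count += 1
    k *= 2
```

Space complexity: O(1).
Only a constant amount of auxiliary storage is used; nothing grows with n.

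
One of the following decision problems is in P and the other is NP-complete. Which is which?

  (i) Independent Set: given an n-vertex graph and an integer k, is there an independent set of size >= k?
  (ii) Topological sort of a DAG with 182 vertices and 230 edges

(i) is NP-complete: complement of Clique (with k part of the input).
(ii) is P: DFS-based topological sort runs in O(V+E).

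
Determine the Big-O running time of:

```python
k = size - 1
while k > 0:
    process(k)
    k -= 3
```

Time complexity: O(n).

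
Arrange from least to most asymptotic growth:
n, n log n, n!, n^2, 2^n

Ordered by growth rate: n < n log n < n^2 < 2^n < n!.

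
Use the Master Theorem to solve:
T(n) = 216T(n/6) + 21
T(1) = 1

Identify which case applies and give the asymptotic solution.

a=216, b=6, f(n)=21.
log_6(216) = 3 > 0.
Since f(n) = O(n^0) is polynomially smaller than n^3, Case 1 applies.
T(n) = Theta(n^3).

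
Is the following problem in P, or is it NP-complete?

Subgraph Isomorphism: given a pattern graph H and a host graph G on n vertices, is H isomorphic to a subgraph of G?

This problem is NP-complete: generalizes Clique and Hamiltonian Path (pattern size is part of the input).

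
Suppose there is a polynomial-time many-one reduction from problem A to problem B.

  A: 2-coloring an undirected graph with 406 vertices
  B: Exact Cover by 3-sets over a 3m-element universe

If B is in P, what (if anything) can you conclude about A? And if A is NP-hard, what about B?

A poly-time reduction A <=_p B means any A-instance can be transformed to a B-instance in poly time.
If B is in P: compose the reduction with B's poly-time algorithm to solve A in poly time, so A is in P.
If A is NP-hard: every NP problem reduces to A, which reduces to B; composing reductions, every NP problem reduces to B, so B is NP-hard.
(Here in fact A is P and B is NP-complete.)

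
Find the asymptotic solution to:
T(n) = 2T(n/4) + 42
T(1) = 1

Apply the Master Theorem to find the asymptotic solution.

a=2, b=4, f(n)=42. log_4(2) = 0.5. Case 1 of Master Theorem: T(n) = O(n^0.5).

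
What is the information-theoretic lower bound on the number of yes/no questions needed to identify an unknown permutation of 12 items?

There are 12! = 479001600 permutations. Each yes/no question gives at most 1 bit, so at least ceil(log_2(479001600)) = 29 questions are needed.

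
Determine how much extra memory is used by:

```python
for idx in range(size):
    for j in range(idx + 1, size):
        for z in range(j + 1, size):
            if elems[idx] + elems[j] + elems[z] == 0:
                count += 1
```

Space complexity: O(1).
Only a constant amount of auxiliary storage is used; nothing grows with n.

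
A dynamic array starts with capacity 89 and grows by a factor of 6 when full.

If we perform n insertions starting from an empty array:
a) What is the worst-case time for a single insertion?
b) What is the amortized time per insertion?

(a) Worst-case single insertion: O(n) -- when the array is full at capacity c, the resize copies all c elements, and c can be Theta(n).
(b) Resizes happen at sizes 89, 534, 3204, ... Total copy cost for n insertions: 89 + 534 + ... = O(n) (geometric series with ratio 1/6). Amortized cost per insertion: O(n)/n = O(1).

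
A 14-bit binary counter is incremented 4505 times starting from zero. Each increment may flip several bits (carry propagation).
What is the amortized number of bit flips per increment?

Bit i flips on every 2^i-th increment, so over 4505 increments bit i flips floor(4505/2^i) times. Summing over i: total flips < 2 * 4505. Amortized: < 2 = O(1) per increment.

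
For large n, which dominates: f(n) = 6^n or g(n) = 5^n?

f(n) = 6^n grows faster: (6/5)^n -> infinity since 6/5 > 1.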